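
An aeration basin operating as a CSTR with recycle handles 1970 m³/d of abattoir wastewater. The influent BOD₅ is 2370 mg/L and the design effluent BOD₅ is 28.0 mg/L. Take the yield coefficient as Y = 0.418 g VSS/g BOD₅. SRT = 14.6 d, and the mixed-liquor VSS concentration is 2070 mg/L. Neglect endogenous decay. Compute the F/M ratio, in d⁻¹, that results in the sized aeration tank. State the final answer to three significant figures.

With k_d = 0 the design equation reduces to V = Y Q (S₀−S) θ_c / X = 0.418 × 1970 × (2370 − 28.0) × 14.6 / 2070 = 13602 m³.
F/M = Q·S₀ / (V·X) = 1970 × 2370 / (13602 × 2070) = 0.1658 g BOD₅·(g VSS·d)⁻¹.

F/M ≈ 0.166 d⁻¹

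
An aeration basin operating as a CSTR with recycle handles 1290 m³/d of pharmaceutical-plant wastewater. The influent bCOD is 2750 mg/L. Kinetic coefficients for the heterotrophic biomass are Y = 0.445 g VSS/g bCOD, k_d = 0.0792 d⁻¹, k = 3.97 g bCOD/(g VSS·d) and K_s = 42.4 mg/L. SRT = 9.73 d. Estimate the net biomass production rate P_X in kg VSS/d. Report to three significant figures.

P_X ≈ 890 kg VSS/d

Effluent substrate depends only on kinetics and SRT: S = K_s(1 + k_d θ_c) / [θ_c(Yk − k_d) − 1] = 42.4 × (1 + 0.0792 × 9.73) / [9.73 × (0.445 × 3.97 − 0.0792) − 1] = 75.07 / 15.42 = 4.869 mg/L.
Y_obs = Y / (1 + k_d θ_c) = 0.445 / (1 + 0.0792 × 9.73) = 0.445 / 1.771 = 0.2513.
ΔS = 2750 − 4.87 = 2745 mg/L, so the substrate removal rate is 1290 × 2745/1000 = 3541 kg bCOD/d.
Net biomass production P_X = Y_obs × Q·(S₀ − S) = 0.2513 × 3541 = 890.0 kg VSS/d.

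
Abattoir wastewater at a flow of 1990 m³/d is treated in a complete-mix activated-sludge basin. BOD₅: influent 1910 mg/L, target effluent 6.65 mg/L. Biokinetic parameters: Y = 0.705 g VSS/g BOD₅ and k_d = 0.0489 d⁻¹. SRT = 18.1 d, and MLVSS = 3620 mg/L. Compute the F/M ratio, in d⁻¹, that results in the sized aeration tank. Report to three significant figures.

Rearranging the biomass balance for a CMAS with decay, V = Y·Q·ΔS·θ_c / [X·(1+k_d θ_c)] = 0.705 × 1990 × (1910 − 6.65) × 18.1 / [3620 × (1 + 0.0489 × 18.1)] = 4.83×10^7 / 6824 = 7083 m³.
Food-to-microorganism ratio F/M = Q S₀ / (V X) = 1990 × 1910 / (7083 × 3620) = 0.1482 d⁻¹.

F/M ≈ 0.148 d⁻¹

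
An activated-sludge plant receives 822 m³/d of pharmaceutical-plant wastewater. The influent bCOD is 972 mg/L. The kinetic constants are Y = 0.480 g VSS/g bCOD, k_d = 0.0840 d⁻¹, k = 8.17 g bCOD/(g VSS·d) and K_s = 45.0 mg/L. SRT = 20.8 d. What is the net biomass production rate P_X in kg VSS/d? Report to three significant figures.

Effluent substrate depends only on kinetics and SRT: S = K_s(1 + k_d θ_c) / [θ_c(Yk − k_d) − 1] = 45.0 × (1 + 0.0840 × 20.8) / [20.8 × (0.480 × 8.17 − 0.0840) − 1] = 123.6 / 78.82 = 1.568 mg/L.
Correct the yield for decay: Y_obs = Y/(1 + k_d θ_c) = 0.480 / (1 + 0.0840 × 20.8) = 0.480 / 2.747 = 0.1747.
Substrate removed = Q·(S₀ − S) = 822 m³/d × (972 − 1.57) g/m³ = 7.98×10^5 g/d = 797.7 kg/d.
Net biomass production P_X = Y_obs × Q·(S₀ − S) = 0.1747 × 797.7 = 139.4 kg VSS/d.

P_X ≈ 139 kg VSS/d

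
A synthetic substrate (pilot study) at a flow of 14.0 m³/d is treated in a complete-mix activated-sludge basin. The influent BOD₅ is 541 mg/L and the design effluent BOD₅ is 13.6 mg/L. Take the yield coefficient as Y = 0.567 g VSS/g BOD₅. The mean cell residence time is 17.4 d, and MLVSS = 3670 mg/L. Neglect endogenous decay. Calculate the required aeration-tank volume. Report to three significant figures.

Biomass mass balance (decay neglected): V·X = Y·Q·(S₀ − S)·θ_c, so V = 0.567 × 14.0 × (541 − 13.6) × 17.4 / 3670 = 19.85 m³.

V ≈ 19.8 m³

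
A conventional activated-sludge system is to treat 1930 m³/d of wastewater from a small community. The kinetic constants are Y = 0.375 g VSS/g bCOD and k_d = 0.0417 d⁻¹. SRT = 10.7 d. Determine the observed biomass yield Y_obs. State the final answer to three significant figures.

Y_obs ≈ 0.259 g VSS/g bCOD

Correct the yield for decay: Y_obs = Y/(1 + k_d θ_c) = 0.375 / (1 + 0.0417 × 10.7) = 0.375 / 1.446 = 0.2593.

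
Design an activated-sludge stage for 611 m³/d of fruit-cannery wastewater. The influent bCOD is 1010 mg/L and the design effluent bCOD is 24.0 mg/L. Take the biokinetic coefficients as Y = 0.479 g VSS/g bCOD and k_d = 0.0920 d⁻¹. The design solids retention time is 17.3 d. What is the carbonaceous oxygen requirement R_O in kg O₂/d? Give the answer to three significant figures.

Observed yield with endogenous decay: Y_obs = Y / (1 + k_d·θ_c) = 0.479 / (1 + 0.0920 × 17.3) = 0.479 / 2.592 = 0.1848 g VSS/g bCOD.
Q·(S₀ − S) = 611 × (1010 − 24.0) × 10⁻³ = 602.4 kg/d removed.
Biomass synthesised: P_X = Y_obs × 602.4 = 111.3 kg VSS/d.
R_O = Q·ΔS − 1.42 P_X = 602.4 − 158.1 = 444.3 kg O₂/d.

R_O ≈ 444 kg O₂/d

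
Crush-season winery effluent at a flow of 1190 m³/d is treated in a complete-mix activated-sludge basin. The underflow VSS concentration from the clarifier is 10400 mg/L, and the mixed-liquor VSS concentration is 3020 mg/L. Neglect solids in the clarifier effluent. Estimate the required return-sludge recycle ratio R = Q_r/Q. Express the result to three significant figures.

R ≈ 0.409

Solids balance on the clarifier gives (1+R)X = R·X_r, so R = X/(X_r − X) = 3020 / (10400 − 3020) = 0.4092.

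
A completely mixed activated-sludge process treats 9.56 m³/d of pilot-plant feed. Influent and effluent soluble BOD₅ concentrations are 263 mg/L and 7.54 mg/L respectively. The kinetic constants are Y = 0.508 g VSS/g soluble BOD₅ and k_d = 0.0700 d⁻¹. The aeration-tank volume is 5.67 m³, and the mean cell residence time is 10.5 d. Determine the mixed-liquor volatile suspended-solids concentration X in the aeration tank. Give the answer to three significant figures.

X = Y·Q·ΔS·θ_c / [V·(1 + k_d θ_c)] = 0.508 × 9.56 × (263 − 7.54) × 10.5 / [5.67 × (1 + 0.0700 × 10.5)] = 1324 mg/L.

X ≈ 1320 mg/L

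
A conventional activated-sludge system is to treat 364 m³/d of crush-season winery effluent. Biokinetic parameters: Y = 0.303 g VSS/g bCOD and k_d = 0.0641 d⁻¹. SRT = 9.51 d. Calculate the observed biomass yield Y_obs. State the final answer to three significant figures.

Correct the yield for decay: Y_obs = Y/(1 + k_d θ_c) = 0.303 / (1 + 0.0641 × 9.51) = 0.303 / 1.610 = 0.1882.

Y_obs ≈ 0.188 g VSS/g bCOD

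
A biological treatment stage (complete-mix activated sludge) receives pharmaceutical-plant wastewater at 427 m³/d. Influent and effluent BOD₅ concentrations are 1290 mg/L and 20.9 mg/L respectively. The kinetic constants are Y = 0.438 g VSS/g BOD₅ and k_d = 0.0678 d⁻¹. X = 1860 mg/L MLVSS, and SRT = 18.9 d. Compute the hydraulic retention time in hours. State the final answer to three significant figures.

From the SRT design equation V = Y Q (S₀−S) θ_c / [X (1 + k_d θ_c)] = 0.438 × 427 × (1290 − 20.9) × 18.9 / [1860 × (1 + 0.0678 × 18.9)] = 4.49×10^6 / 4243 = 1057 m³.
Hydraulic retention time τ = V/Q = 1057 / 427 = 2.476 d = 59.42 h.

τ ≈ 59.4 h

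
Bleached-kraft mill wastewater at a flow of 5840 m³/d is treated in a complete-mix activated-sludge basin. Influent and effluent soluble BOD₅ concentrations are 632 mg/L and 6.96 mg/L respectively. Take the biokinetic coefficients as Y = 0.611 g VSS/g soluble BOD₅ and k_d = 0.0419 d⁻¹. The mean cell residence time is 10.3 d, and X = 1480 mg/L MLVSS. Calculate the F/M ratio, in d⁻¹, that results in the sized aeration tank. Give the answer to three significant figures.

Rearranging the biomass balance for a CMAS with decay, V = Y·Q·ΔS·θ_c / [X·(1+k_d θ_c)] = 0.611 × 5840 × (632 − 6.96) × 10.3 / [1480 × (1 + 0.0419 × 10.3)] = 2.3×10^7 / 2119 = 10842 m³.
F/M = Q·S₀ / (V·X) = 5840 × 632 / (10842 × 1480) = 0.2300 g soluble BOD₅·(g VSS·d)⁻¹.

F/M ≈ 0.230 d⁻¹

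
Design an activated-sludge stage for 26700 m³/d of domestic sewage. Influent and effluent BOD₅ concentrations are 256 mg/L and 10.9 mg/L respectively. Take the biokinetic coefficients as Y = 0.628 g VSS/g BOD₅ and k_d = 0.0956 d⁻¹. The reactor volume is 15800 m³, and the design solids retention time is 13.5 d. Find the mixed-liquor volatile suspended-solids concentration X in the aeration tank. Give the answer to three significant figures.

X = Y·Q·ΔS·θ_c / [V·(1 + k_d θ_c)] = 0.628 × 26700 × (256 − 10.9) × 13.5 / [15800 × (1 + 0.0956 × 13.5)] = 1533 mg/L.

X ≈ 1530 mg/L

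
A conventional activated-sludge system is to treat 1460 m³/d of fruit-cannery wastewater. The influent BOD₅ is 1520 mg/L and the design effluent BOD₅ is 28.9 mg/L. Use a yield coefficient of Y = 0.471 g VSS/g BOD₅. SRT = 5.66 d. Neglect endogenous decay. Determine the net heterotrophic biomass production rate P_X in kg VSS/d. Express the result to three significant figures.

Since k_d ≈ 0, Y_obs = Y = 0.471 g VSS/g BOD₅.
Substrate removed = Q·(S₀ − S) = 1460 m³/d × (1520 − 28.9) g/m³ = 2.18×10^6 g/d = 2177 kg/d.
Biomass produced: P_X = Y_obs·Q·ΔS = 0.4710 × 2177 ≈ 1025 kg VSS/d.

P_X ≈ 1030 kg VSS/d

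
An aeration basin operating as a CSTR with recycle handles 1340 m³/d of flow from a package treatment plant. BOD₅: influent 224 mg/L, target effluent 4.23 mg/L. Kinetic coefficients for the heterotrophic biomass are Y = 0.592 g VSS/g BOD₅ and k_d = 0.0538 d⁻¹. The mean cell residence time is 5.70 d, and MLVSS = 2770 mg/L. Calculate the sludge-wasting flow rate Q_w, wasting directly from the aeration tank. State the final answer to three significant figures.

Rearranging the biomass balance for a CMAS with decay, V = Y·Q·ΔS·θ_c / [X·(1+k_d θ_c)] = 0.592 × 1340 × (224 − 4.23) × 5.70 / [2770 × (1 + 0.0538 × 5.70)] = 9.94×10^5 / 3619 = 274.6 m³.
For wasting at MLVSS concentration, Q_w = V/θ_c = 274.6/5.70 = 48.17 m³/d.

Q_w ≈ 48.2 m³/d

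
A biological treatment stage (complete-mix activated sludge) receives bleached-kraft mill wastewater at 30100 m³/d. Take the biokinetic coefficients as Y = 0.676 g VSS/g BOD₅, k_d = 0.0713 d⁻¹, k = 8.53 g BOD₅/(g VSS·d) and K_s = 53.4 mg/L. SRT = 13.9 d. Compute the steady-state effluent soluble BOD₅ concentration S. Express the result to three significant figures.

For a completely mixed reactor with recycle the Lawrence–McCarty relation gives S = K_s·(1 + k_d·θ_c) / [θ_c·(Y·k − k_d) − 1] = 53.4 × (1 + 0.0713 × 13.9) / [13.9 × (0.676 × 8.53 − 0.0713) − 1] = 106.3 / 78.16 = 1.360 mg/L.

S ≈ 1.36 mg/L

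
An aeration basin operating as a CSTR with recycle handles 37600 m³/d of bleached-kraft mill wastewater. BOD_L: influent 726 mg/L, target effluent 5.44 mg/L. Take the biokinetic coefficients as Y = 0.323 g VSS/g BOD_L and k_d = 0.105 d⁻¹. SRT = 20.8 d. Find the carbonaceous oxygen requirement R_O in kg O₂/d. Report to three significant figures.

Observed yield with endogenous decay: Y_obs = Y / (1 + k_d·θ_c) = 0.323 / (1 + 0.105 × 20.8) = 0.323 / 3.184 = 0.1014 g VSS/g BOD_L.
ΔS = 726 − 5.44 = 720.6 mg/L, so the substrate removal rate is 37600 × 720.6/1000 = 27093 kg BOD_L/d.
P_X = Y_obs·Q·(S₀ − S) = 0.1014 × 27093 = 2748 kg VSS/d.
R_O = Q·(S₀ − S) − 1.42·P_X = 27093 − 1.42 × 2748 = 23190 kg O₂/d.

R_O ≈ 23200 kg O₂/d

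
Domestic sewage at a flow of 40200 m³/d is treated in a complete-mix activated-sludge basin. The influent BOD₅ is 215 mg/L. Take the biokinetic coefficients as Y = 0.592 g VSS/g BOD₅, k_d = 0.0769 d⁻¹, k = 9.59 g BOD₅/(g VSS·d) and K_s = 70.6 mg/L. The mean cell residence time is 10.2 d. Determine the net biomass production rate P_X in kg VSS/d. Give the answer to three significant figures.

P_X ≈ 2840 kg VSS/d

Effluent substrate depends only on kinetics and SRT: S = K_s(1 + k_d θ_c) / [θ_c(Yk − k_d) − 1] = 70.6 × (1 + 0.0769 × 10.2) / [10.2 × (0.592 × 9.59 − 0.0769) − 1] = 126.0 / 56.12 = 2.245 mg/L.
Y_obs = Y / (1 + k_d θ_c) = 0.592 / (1 + 0.0769 × 10.2) = 0.592 / 1.784 = 0.3318.
Mass of BOD₅ removed per day: Q(S₀ − S) = 40200 × 212.8 g/m³ = 8553 kg/d.
Biomass produced: P_X = Y_obs·Q·ΔS = 0.3318 × 8553 ≈ 2838 kg VSS/d.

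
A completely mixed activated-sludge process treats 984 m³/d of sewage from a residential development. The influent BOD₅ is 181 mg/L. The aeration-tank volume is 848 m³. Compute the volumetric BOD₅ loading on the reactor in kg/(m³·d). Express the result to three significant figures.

L_v ≈ 0.210 kg BOD₅/(m³·d)

L_v = Q S₀ / V = 984 × 181 × 10⁻³ / 848.0 = 0.2100 kg/(m³·d).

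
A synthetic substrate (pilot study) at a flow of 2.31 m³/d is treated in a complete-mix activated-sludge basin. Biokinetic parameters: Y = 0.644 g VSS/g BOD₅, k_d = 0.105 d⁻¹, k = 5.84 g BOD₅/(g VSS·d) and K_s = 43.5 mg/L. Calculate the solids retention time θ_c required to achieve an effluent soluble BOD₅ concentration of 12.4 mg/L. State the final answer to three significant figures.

θ_c ≈ 1.37 d

At the target effluent, Y k S/(K_s+S) = 0.644×5.84×12.4/55.90 = 0.8343 d⁻¹.
θ_c = 1/(μ − k_d) = 1/(0.8343 − 0.105) = 1/0.7293 = 1.371 d.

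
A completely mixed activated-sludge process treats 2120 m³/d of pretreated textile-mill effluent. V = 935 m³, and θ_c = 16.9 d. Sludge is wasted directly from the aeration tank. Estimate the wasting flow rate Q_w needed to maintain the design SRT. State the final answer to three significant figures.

Q_w ≈ 55.3 m³/d

For wasting at MLVSS concentration, Q_w = V/θ_c = 935.0/16.9 = 55.33 m³/d.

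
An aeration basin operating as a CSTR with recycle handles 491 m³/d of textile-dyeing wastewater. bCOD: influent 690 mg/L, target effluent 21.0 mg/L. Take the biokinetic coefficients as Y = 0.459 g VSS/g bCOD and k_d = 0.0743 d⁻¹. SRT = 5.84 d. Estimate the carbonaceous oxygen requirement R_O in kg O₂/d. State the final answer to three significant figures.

Y_obs = Y / (1 + k_d θ_c) = 0.459 / (1 + 0.0743 × 5.84) = 0.459 / 1.434 = 0.3201.
Substrate removed = Q·(S₀ − S) = 491 m³/d × (690 − 21.0) g/m³ = 3.28×10^5 g/d = 328.5 kg/d.
Net sludge production P_X = 0.3201 × 328.5 = 105.1 kg VSS/d.
Carbonaceous O₂ demand = substrate oxidised − cell-mass equivalent = 328.5 − 1.42 × 105.1 = 179.2 kg O₂/d.

R_O ≈ 179 kg O₂/d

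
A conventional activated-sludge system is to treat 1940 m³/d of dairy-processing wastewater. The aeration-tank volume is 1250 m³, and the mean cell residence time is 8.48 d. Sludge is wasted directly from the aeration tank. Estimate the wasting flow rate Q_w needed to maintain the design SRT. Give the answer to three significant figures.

Q_w ≈ 147 m³/d

Wasting from the aeration tank: Q_w = V / θ_c = 1250 / 8.48 = 147.4 m³/d.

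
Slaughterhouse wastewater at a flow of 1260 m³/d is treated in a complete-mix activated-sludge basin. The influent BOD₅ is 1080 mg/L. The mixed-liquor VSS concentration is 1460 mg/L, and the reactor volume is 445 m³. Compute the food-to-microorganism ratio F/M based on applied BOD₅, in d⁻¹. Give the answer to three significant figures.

Food-to-microorganism ratio F/M = Q S₀ / (V X) = 1260 × 1080 / (445.0 × 1460) = 2.095 d⁻¹.

F/M ≈ 2.09 d⁻¹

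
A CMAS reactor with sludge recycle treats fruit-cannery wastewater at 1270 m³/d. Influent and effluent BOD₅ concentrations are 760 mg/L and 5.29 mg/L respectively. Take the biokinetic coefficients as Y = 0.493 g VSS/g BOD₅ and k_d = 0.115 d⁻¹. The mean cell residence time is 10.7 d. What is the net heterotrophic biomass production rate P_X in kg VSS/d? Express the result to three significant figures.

P_X ≈ 212 kg VSS/d

Observed yield with endogenous decay: Y_obs = Y / (1 + k_d·θ_c) = 0.493 / (1 + 0.115 × 10.7) = 0.493 / 2.231 = 0.2210 g VSS/g BOD₅.
Substrate removed = Q·(S₀ − S) = 1270 m³/d × (760 − 5.29) g/m³ = 9.58×10^5 g/d = 958.5 kg/d.
Net biomass production P_X = Y_obs × Q·(S₀ − S) = 0.2210 × 958.5 = 211.9 kg VSS/d.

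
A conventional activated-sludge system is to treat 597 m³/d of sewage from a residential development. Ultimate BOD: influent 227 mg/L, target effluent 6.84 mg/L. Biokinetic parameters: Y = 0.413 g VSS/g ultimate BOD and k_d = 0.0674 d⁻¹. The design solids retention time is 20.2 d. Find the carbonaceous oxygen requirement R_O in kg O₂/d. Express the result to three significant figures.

R_O ≈ 98.8 kg O₂/d

Y_obs = Y / (1 + k_d θ_c) = 0.413 / (1 + 0.0674 × 20.2) = 0.413 / 2.361 = 0.1749.
Q·(S₀ − S) = 597 × (227 − 6.84) × 10⁻³ = 131.4 kg/d removed.
Biomass synthesised: P_X = Y_obs × 131.4 = 22.99 kg VSS/d.
R_O = Q·(S₀ − S) − 1.42·P_X = 131.4 − 1.42 × 22.99 = 98.79 kg O₂/d.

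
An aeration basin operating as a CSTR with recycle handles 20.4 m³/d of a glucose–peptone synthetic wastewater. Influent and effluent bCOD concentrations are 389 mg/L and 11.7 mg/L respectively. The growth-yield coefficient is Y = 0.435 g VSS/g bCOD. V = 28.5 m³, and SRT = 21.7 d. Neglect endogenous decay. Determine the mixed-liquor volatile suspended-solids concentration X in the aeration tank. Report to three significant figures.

X ≈ 2550 mg/L

From V·X = Y·Q·(S₀ − S)·θ_c (decay neglected): X = 0.435 × 20.4 × (389 − 11.7) × 21.7 / 28.5 = 2549 mg/L.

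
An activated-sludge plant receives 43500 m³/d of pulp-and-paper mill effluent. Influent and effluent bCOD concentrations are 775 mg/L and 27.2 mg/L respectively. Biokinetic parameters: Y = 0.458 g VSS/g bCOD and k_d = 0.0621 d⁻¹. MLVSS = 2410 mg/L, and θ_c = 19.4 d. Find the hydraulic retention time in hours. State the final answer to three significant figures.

τ ≈ 30.0 h

Rearranging the biomass balance for a CMAS with decay, V = Y·Q·ΔS·θ_c / [X·(1+k_d θ_c)] = 0.458 × 43500 × (775 − 27.2) × 19.4 / [2410 × (1 + 0.0621 × 19.4)] = 2.89×10^8 / 5313 = 54396 m³.
HRT = V/Q = 54396 m³ / 43500 m³·d⁻¹ = 1.250 d × 24 = 30.01 h.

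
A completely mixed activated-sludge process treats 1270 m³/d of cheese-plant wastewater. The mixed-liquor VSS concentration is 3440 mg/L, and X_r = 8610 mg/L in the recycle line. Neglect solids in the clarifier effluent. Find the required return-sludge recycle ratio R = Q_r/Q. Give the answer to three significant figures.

R ≈ 0.665

Mass balance around the secondary clarifier (neglecting effluent solids): R = X / (X_r − X) = 3440 / (8610 − 3440) = 0.6654.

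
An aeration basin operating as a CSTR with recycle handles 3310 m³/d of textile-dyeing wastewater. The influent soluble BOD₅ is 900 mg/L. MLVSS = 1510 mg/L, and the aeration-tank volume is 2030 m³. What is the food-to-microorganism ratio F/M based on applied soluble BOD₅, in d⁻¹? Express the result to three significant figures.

Food-to-microorganism ratio F/M = Q S₀ / (V X) = 3310 × 900 / (2030 × 1510) = 0.9718 d⁻¹.

F/M ≈ 0.972 d⁻¹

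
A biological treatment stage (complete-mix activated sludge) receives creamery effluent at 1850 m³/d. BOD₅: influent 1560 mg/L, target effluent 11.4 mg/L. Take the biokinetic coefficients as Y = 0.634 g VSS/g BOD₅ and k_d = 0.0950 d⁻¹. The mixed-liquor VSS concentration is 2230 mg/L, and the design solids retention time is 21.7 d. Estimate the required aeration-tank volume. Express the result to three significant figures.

V ≈ 5770 m³

From the SRT design equation V = Y Q (S₀−S) θ_c / [X (1 + k_d θ_c)] = 0.634 × 1850 × (1560 − 11.4) × 21.7 / [2230 × (1 + 0.0950 × 21.7)] = 3.94×10^7 / 6827 = 5773 m³.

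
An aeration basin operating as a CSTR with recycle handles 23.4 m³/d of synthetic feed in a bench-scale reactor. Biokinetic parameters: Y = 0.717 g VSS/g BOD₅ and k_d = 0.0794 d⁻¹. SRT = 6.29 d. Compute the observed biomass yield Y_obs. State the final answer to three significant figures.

Observed yield with endogenous decay: Y_obs = Y / (1 + k_d·θ_c) = 0.717 / (1 + 0.0794 × 6.29) = 0.717 / 1.499 = 0.4782 g VSS/g BOD₅.

Y_obs ≈ 0.478 g VSS/g BOD₅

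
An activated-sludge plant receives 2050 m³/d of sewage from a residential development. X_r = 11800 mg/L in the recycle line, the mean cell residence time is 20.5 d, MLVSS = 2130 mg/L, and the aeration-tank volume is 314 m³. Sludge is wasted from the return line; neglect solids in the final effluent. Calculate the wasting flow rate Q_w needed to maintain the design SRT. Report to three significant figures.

Wasting from the return line (neglecting effluent solids): Q_w = V·X / (θ_c·X_r) = 314.0 × 2130 / (20.5 × 11800) = 2.765 m³/d.

Q_w ≈ 2.76 m³/d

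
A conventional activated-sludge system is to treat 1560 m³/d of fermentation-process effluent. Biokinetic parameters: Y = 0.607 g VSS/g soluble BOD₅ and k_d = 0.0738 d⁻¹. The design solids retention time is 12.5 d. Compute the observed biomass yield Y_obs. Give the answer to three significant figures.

Y_obs ≈ 0.316 g VSS/g soluble BOD₅

The observed yield is Y_obs = Y/(1 + k_d·θ_c) = 0.607 / (1 + 0.0738 × 12.5) = 0.607 / 1.923 = 0.3157 g VSS per g soluble BOD₅ removed.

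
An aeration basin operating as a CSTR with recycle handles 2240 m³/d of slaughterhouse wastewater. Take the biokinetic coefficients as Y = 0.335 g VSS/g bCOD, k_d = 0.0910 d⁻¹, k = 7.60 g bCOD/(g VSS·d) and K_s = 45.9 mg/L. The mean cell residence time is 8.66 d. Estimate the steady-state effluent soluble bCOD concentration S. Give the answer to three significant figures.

Effluent substrate depends only on kinetics and SRT: S = K_s(1 + k_d θ_c) / [θ_c(Yk − k_d) − 1] = 45.9 × (1 + 0.0910 × 8.66) / [8.66 × (0.335 × 7.60 − 0.0910) − 1] = 82.07 / 20.26 = 4.051 mg/L.

S ≈ 4.05 mg/L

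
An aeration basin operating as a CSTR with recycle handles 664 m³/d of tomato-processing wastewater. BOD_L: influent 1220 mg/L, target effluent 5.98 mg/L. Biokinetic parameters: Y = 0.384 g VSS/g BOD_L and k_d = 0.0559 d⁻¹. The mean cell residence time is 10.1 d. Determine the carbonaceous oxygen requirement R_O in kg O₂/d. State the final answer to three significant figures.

R_O ≈ 525 kg O₂/d

Y_obs = Y / (1 + k_d θ_c) = 0.384 / (1 + 0.0559 × 10.1) = 0.384 / 1.565 = 0.2454.
Substrate removed = Q·(S₀ − S) = 664 m³/d × (1220 − 5.98) g/m³ = 8.06×10^5 g/d = 806.1 kg/d.
Net sludge production P_X = 0.2454 × 806.1 = 197.8 kg VSS/d.
Carbonaceous O₂ demand = substrate oxidised − cell-mass equivalent = 806.1 − 1.42 × 197.8 = 525.2 kg O₂/d.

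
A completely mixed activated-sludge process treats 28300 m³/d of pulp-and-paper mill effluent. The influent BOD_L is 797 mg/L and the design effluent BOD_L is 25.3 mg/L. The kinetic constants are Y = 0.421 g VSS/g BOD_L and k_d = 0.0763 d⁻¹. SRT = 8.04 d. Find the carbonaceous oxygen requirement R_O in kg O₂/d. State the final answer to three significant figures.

The observed yield is Y_obs = Y/(1 + k_d·θ_c) = 0.421 / (1 + 0.0763 × 8.04) = 0.421 / 1.613 = 0.2609 g VSS per g BOD_L removed.
Q·(S₀ − S) = 28300 × (797 − 25.3) × 10⁻³ = 21839 kg/d removed.
Biomass synthesised: P_X = Y_obs × 21839 = 5699 kg VSS/d.
R_O = Q·ΔS − 1.42 P_X = 21839 − 8092 = 13747 kg O₂/d.

R_O ≈ 13700 kg O₂/d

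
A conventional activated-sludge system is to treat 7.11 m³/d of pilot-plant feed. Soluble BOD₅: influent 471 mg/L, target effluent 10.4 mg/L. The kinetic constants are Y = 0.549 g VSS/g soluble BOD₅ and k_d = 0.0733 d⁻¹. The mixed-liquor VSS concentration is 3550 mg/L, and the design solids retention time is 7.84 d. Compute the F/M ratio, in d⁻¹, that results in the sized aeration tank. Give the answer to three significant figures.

Rearranging the biomass balance for a CMAS with decay, V = Y·Q·ΔS·θ_c / [X·(1+k_d θ_c)] = 0.549 × 7.11 × (471 − 10.4) × 7.84 / [3550 × (1 + 0.0733 × 7.84)] = 1.41×10^4 / 5590 = 2.522 m³.
F/M = applied load / biomass = Q·S₀/(V·X) = 7.11 × 471 / (2.522 × 3550) = 0.3741 d⁻¹.

F/M ≈ 0.374 d⁻¹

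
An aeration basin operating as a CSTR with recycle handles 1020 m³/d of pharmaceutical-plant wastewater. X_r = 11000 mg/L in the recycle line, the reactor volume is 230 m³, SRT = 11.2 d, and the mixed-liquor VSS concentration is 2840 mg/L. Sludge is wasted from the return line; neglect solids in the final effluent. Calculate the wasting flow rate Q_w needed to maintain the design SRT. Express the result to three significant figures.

Q_w ≈ 5.30 m³/d

Q_w = (V·X)/(θ_c X_r) = 230.0 × 2840 / (11.2 × 11000) = 5.302 m³/d.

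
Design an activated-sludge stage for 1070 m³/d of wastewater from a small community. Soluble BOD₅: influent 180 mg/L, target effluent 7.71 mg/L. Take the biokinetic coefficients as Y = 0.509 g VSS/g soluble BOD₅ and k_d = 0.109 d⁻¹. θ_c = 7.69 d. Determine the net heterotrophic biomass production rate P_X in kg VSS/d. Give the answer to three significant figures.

The observed yield is Y_obs = Y/(1 + k_d·θ_c) = 0.509 / (1 + 0.109 × 7.69) = 0.509 / 1.838 = 0.2769 g VSS per g soluble BOD₅ removed.
Substrate removed = Q·(S₀ − S) = 1070 m³/d × (180 − 7.71) g/m³ = 1.84×10^5 g/d = 184.4 kg/d.
P_X = Y_obs · Q(S₀ − S) = 0.2769 × 184.4 = 51.05 kg VSS/d.

P_X ≈ 51.0 kg VSS/d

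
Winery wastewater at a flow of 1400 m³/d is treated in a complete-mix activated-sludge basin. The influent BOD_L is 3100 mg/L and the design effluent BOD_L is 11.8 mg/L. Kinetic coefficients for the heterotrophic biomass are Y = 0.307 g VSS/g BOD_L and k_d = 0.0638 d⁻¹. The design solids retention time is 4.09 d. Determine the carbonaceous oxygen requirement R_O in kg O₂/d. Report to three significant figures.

R_O ≈ 2830 kg O₂/d

The observed yield is Y_obs = Y/(1 + k_d·θ_c) = 0.307 / (1 + 0.0638 × 4.09) = 0.307 / 1.261 = 0.2435 g VSS per g BOD_L removed.
Q·(S₀ − S) = 1400 × (3100 − 11.8) × 10⁻³ = 4323 kg/d removed.
Net sludge production P_X = 0.2435 × 4323 = 1053 kg VSS/d.
R_O = Q·ΔS − 1.42 P_X = 4323 − 1495 = 2829 kg O₂/d.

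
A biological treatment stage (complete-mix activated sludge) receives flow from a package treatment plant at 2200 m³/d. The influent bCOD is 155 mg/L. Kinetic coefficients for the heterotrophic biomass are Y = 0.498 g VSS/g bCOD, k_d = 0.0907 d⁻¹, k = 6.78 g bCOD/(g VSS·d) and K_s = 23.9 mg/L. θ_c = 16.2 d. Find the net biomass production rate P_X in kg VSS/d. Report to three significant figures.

From the Monod/SRT balance for a CMAS, S = K_s·(1+k_d θ_c)/[θ_c·(Y k − k_d) − 1] = 23.9 × (1 + 0.0907 × 16.2) / [16.2 × (0.498 × 6.78 − 0.0907) − 1] = 59.02 / 52.23 = 1.130 mg/L.
Correct the yield for decay: Y_obs = Y/(1 + k_d θ_c) = 0.498 / (1 + 0.0907 × 16.2) = 0.498 / 2.469 = 0.2017.
Substrate removed = Q·(S₀ − S) = 2200 m³/d × (155 − 1.13) g/m³ = 3.39×10^5 g/d = 338.5 kg/d.
P_X = Y_obs · Q(S₀ − S) = 0.2017 × 338.5 = 68.27 kg VSS/d.

P_X ≈ 68.3 kg VSS/d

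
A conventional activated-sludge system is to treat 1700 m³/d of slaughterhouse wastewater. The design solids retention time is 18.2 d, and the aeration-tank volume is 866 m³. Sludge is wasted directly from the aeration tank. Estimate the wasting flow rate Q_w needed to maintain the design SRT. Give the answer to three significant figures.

With mixed-liquor wasting, θ_c = V/Q_w, so Q_w = V/θ_c = 866.0/18.2 = 47.58 m³/d.

Q_w ≈ 47.6 m³/d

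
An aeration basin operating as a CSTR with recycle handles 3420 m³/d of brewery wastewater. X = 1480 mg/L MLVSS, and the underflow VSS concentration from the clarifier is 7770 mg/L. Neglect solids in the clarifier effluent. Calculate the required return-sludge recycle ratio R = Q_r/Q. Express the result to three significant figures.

R ≈ 0.235

Mass balance around the secondary clarifier (neglecting effluent solids): R = X / (X_r − X) = 1480 / (7770 − 1480) = 0.2353.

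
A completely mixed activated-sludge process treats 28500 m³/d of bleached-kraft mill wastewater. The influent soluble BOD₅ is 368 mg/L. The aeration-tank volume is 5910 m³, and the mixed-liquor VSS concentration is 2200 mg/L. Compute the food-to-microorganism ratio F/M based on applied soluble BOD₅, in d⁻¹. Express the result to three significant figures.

F/M ≈ 0.807 d⁻¹

Food-to-microorganism ratio F/M = Q S₀ / (V X) = 28500 × 368 / (5910 × 2200) = 0.8066 d⁻¹.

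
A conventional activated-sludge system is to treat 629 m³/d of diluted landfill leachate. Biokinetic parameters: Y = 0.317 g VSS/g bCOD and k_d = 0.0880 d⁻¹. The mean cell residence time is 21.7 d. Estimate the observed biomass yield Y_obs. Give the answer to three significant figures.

Correct the yield for decay: Y_obs = Y/(1 + k_d θ_c) = 0.317 / (1 + 0.0880 × 21.7) = 0.317 / 2.910 = 0.1089.

Y_obs ≈ 0.109 g VSS/g bCOD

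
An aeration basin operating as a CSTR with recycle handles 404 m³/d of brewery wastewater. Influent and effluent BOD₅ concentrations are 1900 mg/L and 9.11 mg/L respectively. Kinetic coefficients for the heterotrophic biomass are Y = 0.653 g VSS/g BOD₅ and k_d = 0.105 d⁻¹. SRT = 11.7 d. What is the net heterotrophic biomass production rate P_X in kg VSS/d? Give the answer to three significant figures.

Y_obs = Y / (1 + k_d θ_c) = 0.653 / (1 + 0.105 × 11.7) = 0.653 / 2.228 = 0.2930.
Mass of BOD₅ removed per day: Q(S₀ − S) = 404 × 1891 g/m³ = 763.9 kg/d.
Net biomass production P_X = Y_obs × Q·(S₀ − S) = 0.2930 × 763.9 = 223.8 kg VSS/d.

P_X ≈ 224 kg VSS/d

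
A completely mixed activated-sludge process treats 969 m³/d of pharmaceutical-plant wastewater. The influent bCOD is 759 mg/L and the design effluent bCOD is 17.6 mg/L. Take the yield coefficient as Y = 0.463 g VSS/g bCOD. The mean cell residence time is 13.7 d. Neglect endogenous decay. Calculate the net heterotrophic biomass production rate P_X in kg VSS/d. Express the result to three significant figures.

P_X ≈ 333 kg VSS/d

With endogenous decay neglected, the observed yield equals the true yield: Y_obs = Y = 0.463 g VSS/g bCOD.
ΔS = 759 − 17.6 = 741.4 mg/L, so the substrate removal rate is 969 × 741.4/1000 = 718.4 kg bCOD/d.
Biomass produced: P_X = Y_obs·Q·ΔS = 0.4630 × 718.4 ≈ 332.6 kg VSS/d.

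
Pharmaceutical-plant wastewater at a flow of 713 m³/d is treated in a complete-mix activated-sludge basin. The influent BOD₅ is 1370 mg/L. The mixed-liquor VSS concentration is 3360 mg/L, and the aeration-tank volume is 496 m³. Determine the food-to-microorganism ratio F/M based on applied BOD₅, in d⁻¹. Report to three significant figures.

F/M = applied load / biomass = Q·S₀/(V·X) = 713 × 1370 / (496.0 × 3360) = 0.5861 d⁻¹.

F/M ≈ 0.586 d⁻¹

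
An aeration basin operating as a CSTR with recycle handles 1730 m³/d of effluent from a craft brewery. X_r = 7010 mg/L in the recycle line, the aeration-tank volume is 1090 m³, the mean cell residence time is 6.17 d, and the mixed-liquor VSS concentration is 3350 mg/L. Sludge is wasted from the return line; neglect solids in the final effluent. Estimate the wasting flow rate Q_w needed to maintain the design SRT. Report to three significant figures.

Wasting from the return line (neglecting effluent solids): Q_w = V·X / (θ_c·X_r) = 1090 × 3350 / (6.17 × 7010) = 84.42 m³/d.

Q_w ≈ 84.4 m³/d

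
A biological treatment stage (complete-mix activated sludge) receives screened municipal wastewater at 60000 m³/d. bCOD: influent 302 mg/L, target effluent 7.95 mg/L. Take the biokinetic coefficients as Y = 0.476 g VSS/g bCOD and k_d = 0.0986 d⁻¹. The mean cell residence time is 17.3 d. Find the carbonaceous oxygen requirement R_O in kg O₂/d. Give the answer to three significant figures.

Correct the yield for decay: Y_obs = Y/(1 + k_d θ_c) = 0.476 / (1 + 0.0986 × 17.3) = 0.476 / 2.706 = 0.1759.
Q·(S₀ − S) = 60000 × (302 − 7.95) × 10⁻³ = 17643 kg/d removed.
Net sludge production P_X = 0.1759 × 17643 = 3104 kg VSS/d.
Carbonaceous O₂ demand = substrate oxidised − cell-mass equivalent = 17643 − 1.42 × 3104 = 13236 kg O₂/d.

R_O ≈ 13200 kg O₂/d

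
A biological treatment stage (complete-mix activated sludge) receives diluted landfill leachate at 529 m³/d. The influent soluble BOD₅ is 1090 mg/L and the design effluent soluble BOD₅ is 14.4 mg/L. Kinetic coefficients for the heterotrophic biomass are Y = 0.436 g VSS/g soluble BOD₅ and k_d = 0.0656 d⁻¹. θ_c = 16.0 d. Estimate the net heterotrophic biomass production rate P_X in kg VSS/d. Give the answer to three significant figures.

P_X ≈ 121 kg VSS/d

The observed yield is Y_obs = Y/(1 + k_d·θ_c) = 0.436 / (1 + 0.0656 × 16.0) = 0.436 / 2.050 = 0.2127 g VSS per g soluble BOD₅ removed.
Mass of soluble BOD₅ removed per day: Q(S₀ − S) = 529 × 1076 g/m³ = 569.0 kg/d.
So the net sludge growth is P_X = 0.2127 × 569.0 = 121.0 kg VSS/d.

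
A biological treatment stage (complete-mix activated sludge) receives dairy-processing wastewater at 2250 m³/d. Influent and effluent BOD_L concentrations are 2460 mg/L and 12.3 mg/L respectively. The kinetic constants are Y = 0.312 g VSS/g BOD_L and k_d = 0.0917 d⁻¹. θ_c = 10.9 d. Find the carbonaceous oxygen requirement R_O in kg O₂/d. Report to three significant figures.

R_O ≈ 4290 kg O₂/d

The observed yield is Y_obs = Y/(1 + k_d·θ_c) = 0.312 / (1 + 0.0917 × 10.9) = 0.312 / 2.000 = 0.1560 g VSS per g BOD_L removed.
ΔS = 2460 − 12.3 = 2448 mg/L, so the substrate removal rate is 2250 × 2448/1000 = 5507 kg BOD_L/d.
Biomass synthesised: P_X = Y_obs × 5507 = 859.3 kg VSS/d.
R_O = Q·ΔS − 1.42 P_X = 5507 − 1220 = 4287 kg O₂/d.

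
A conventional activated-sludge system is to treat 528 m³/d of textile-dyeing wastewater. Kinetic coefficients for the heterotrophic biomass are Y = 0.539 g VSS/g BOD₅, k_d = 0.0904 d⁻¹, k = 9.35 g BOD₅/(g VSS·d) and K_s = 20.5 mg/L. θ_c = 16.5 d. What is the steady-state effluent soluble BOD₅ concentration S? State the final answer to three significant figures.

For a completely mixed reactor with recycle the Lawrence–McCarty relation gives S = K_s·(1 + k_d·θ_c) / [θ_c·(Y·k − k_d) − 1] = 20.5 × (1 + 0.0904 × 16.5) / [16.5 × (0.539 × 9.35 − 0.0904) − 1] = 51.08 / 80.66 = 0.6332 mg/L.

S ≈ 0.633 mg/L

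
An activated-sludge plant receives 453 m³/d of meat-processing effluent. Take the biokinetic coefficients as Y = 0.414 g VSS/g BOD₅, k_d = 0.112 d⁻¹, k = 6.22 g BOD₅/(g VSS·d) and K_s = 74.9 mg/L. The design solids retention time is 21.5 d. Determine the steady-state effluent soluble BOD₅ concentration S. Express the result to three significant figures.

For a completely mixed reactor with recycle the Lawrence–McCarty relation gives S = K_s·(1 + k_d·θ_c) / [θ_c·(Y·k − k_d) − 1] = 74.9 × (1 + 0.112 × 21.5) / [21.5 × (0.414 × 6.22 − 0.112) − 1] = 255.3 / 51.96 = 4.913 mg/L.

S ≈ 4.91 mg/L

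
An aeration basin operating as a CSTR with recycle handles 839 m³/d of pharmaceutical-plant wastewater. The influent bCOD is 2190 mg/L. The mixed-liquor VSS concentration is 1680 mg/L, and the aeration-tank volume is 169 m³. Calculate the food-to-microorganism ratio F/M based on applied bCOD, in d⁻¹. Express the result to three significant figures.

Food-to-microorganism ratio F/M = Q S₀ / (V X) = 839 × 2190 / (169.0 × 1680) = 6.472 d⁻¹.

F/M ≈ 6.47 d⁻¹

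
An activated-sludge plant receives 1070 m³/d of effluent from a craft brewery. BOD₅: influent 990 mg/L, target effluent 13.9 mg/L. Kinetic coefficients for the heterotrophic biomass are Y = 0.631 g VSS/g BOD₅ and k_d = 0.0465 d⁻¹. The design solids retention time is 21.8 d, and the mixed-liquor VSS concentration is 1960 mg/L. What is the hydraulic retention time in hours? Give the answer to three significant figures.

Steady-state biomass mass balance: V·X·(1 + k_d·θ_c) = Y·Q·(S₀ − S)·θ_c, so V = 0.631 × 1070 × (990 − 13.9) × 21.8 / [1960 × (1 + 0.0465 × 21.8)] = 1.44×10^7 / 3947 = 3640 m³.
HRT = V/Q = 3640 m³ / 1070 m³·d⁻¹ = 3.402 d × 24 = 81.65 h.

τ ≈ 81.6 h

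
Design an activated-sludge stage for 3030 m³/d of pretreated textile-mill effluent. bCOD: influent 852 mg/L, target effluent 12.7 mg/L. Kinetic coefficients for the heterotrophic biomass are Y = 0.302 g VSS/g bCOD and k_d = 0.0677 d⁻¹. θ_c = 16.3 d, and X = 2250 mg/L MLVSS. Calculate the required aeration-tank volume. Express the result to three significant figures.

V ≈ 2650 m³

From the SRT design equation V = Y Q (S₀−S) θ_c / [X (1 + k_d θ_c)] = 0.302 × 3030 × (852 − 12.7) × 16.3 / [2250 × (1 + 0.0677 × 16.3)] = 1.25×10^7 / 4733 = 2645 m³.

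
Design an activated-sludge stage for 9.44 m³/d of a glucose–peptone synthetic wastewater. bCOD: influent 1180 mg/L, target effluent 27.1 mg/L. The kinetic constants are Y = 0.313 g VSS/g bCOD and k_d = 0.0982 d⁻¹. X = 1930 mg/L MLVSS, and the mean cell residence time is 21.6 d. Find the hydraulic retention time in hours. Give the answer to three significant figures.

From the SRT design equation V = Y Q (S₀−S) θ_c / [X (1 + k_d θ_c)] = 0.313 × 9.44 × (1180 − 27.1) × 21.6 / [1930 × (1 + 0.0982 × 21.6)] = 7.36×10^4 / 6024 = 12.22 m³.
HRT = V/Q = 12.22 m³ / 9.44 m³·d⁻¹ = 1.294 d × 24 = 31.06 h.

τ ≈ 31.1 h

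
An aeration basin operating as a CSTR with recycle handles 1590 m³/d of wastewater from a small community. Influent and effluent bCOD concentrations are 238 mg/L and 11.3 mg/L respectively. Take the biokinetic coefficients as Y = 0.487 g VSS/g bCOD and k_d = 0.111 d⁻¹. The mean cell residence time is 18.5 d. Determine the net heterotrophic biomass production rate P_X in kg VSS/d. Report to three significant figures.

P_X ≈ 57.5 kg VSS/d

The observed yield is Y_obs = Y/(1 + k_d·θ_c) = 0.487 / (1 + 0.111 × 18.5) = 0.487 / 3.054 = 0.1595 g VSS per g bCOD removed.
Q·(S₀ − S) = 1590 × (238 − 11.3) × 10⁻³ = 360.5 kg/d removed.
Biomass produced: P_X = Y_obs·Q·ΔS = 0.1595 × 360.5 ≈ 57.49 kg VSS/d.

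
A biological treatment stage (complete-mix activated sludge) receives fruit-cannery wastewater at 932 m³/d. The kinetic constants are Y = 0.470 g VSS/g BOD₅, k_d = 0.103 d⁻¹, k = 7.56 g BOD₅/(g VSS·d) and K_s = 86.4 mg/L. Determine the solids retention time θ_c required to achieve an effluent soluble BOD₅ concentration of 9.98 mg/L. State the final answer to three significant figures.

θ_c ≈ 3.77 d

At the target effluent, Y k S/(K_s+S) = 0.470×7.56×9.98/96.38 = 0.3679 d⁻¹.
θ_c = 1/(μ − k_d) = 1/(0.3679 − 0.103) = 1/0.2649 = 3.775 d.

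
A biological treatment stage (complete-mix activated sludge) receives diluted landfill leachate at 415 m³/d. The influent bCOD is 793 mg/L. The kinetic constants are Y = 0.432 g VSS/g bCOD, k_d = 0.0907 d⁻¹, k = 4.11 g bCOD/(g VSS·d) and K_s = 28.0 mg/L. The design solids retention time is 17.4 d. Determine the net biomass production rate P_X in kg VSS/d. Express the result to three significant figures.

Effluent substrate depends only on kinetics and SRT: S = K_s(1 + k_d θ_c) / [θ_c(Yk − k_d) − 1] = 28.0 × (1 + 0.0907 × 17.4) / [17.4 × (0.432 × 4.11 − 0.0907) − 1] = 72.19 / 28.32 = 2.549 mg/L.
The observed yield is Y_obs = Y/(1 + k_d·θ_c) = 0.432 / (1 + 0.0907 × 17.4) = 0.432 / 2.578 = 0.1676 g VSS per g bCOD removed.
Q·(S₀ − S) = 415 × (793 − 2.55) × 10⁻³ = 328.0 kg/d removed.
So the net sludge growth is P_X = 0.1676 × 328.0 = 54.97 kg VSS/d.

P_X ≈ 55.0 kg VSS/d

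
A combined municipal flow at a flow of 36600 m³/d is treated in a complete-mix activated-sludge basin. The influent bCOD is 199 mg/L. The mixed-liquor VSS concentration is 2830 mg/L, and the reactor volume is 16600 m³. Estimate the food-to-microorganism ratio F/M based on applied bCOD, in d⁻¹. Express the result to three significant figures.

F/M ≈ 0.155 d⁻¹

Food-to-microorganism ratio F/M = Q S₀ / (V X) = 36600 × 199 / (16600 × 2830) = 0.1550 d⁻¹.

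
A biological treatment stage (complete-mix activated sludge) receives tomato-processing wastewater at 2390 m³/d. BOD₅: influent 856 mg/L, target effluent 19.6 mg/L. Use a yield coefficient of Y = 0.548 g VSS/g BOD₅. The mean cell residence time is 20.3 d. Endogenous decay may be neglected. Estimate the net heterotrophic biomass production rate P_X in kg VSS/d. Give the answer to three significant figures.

Since k_d ≈ 0, Y_obs = Y = 0.548 g VSS/g BOD₅.
Q·(S₀ − S) = 2390 × (856 − 19.6) × 10⁻³ = 1999 kg/d removed.
Biomass produced: P_X = Y_obs·Q·ΔS = 0.5480 × 1999 ≈ 1095 kg VSS/d.

P_X ≈ 1100 kg VSS/d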